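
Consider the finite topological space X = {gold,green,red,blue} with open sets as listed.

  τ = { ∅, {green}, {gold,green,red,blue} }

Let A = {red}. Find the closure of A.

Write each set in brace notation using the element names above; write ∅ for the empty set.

{gold,red,blue}

complement {gold,green,blue}; its interior {green}; cl(A) = X∖{green} = {gold,red,blue}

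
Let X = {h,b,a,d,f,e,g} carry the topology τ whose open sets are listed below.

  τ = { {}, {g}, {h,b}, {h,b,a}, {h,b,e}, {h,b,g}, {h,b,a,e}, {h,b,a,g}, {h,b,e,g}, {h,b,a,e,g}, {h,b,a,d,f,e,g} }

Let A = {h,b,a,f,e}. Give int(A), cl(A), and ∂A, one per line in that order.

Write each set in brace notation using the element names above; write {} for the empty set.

U open, U⊆A: {}, {h,b}, {h,b,e}, {h,b,a}, {h,b,a,e}. int(A) = ⋃ = {h,b,a,e}
X∖A={d,g}, int(X∖A)={g}, hence cl(A)={h,b,a,d,f,e}
∂A: remove int from cl → {d,f}

int(A) = {h,b,a,e}
cl(A)  = {h,b,a,d,f,e}
∂A     = {d,f}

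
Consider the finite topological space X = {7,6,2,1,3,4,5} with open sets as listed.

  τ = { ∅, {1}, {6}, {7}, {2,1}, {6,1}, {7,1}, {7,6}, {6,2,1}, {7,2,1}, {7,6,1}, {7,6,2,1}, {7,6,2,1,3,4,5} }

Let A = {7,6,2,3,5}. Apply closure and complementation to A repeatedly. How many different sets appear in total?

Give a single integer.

complement {1,4}; its interior {1}; cl(A) = X∖{1} = {7,6,2,3,4,5}
With k = closure, c = complement:
  1. A     = {7,6,2,3,5}
  2. kA    = {7,6,2,3,4,5}
  3. cA    = {1,4}
  4. ckA   = {1}
  5. kcA   = {2,1,3,4,5}
  6. ckcA  = {7,6}
  7. kckcA = {7,6,3,4,5}
  8. ckckcA = {2,1}
k, c of each give nothing new

8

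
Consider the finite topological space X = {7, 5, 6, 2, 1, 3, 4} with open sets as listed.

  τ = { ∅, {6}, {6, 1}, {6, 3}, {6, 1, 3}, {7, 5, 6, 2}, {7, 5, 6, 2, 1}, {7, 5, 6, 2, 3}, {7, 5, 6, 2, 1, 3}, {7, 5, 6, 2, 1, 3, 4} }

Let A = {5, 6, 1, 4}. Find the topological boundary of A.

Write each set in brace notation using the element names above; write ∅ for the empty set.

open subsets of A: ∅, {6}, {6, 1}; so int(A) = {6, 1}
closure: X∖int(X∖A) = X∖∅ = {7, 5, 6, 2, 1, 3, 4}
∂A = {7, 5, 6, 2, 1, 3, 4} minus {6, 1} = {7, 5, 2, 3, 4}

{7, 5, 2, 3, 4}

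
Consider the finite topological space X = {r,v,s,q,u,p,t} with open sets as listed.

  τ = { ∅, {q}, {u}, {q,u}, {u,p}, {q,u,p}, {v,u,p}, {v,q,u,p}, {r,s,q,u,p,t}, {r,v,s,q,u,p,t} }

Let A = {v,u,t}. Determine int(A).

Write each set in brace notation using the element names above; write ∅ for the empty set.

{u}

interior: largest open inside A is {u} (from ∅, {u})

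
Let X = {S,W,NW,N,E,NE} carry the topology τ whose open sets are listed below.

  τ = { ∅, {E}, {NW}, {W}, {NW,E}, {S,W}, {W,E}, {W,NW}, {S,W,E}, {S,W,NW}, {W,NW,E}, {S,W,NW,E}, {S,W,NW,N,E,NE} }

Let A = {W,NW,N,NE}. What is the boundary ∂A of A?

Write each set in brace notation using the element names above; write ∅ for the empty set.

interior: largest open inside A is {W,NW} (from ∅, {NW}, {W}, {W,NW})
cl via duality: int({S,E}) = {E}, so X∖{E} = {S,W,NW,N,NE}
cl∖int = {S,N,NE}

{S,N,NE}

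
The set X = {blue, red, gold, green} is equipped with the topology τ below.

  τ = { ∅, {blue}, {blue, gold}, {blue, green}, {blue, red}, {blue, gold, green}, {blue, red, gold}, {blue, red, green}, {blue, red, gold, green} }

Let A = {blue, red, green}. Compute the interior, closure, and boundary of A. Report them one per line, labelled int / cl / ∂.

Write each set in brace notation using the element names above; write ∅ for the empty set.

U open, U⊆A: ∅, {blue}, {blue, green}, {blue, red}, {blue, red, green}. int(A) = ⋃ = {blue, red, green}
X∖A={gold}, int(X∖A)=∅, hence cl(A)={blue, red, gold, green}
∂A: remove int from cl → {gold}

int(A) = {blue, red, green}
cl(A)  = {blue, red, gold, green}
∂A     = {gold}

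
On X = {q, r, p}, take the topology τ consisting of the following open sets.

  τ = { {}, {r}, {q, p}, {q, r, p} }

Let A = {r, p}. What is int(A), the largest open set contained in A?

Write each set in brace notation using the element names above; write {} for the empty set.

interior: largest open inside A is {r} (from {}, {r})

{r}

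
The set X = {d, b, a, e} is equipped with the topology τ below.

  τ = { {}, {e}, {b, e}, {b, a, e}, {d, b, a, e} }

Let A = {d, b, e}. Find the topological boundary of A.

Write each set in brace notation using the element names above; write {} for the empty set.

{d, a}

U open, U⊆A: {}, {e}, {b, e}. int(A) = ⋃ = {b, e}
X∖A={a}, int(X∖A)={}, hence cl(A)={d, b, a, e}
∂A: remove int from cl → {d, a}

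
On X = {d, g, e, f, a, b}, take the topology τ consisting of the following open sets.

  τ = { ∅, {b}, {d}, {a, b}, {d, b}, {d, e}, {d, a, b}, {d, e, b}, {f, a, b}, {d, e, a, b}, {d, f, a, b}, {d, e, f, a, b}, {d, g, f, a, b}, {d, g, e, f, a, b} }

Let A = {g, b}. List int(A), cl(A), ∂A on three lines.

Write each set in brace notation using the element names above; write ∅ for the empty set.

U open, U⊆A: ∅, {b}. int(A) = ⋃ = {b}
X∖A={d, e, f, a}, int(X∖A)={d, e}, hence cl(A)={g, f, a, b}
∂A: remove int from cl → {g, f, a}

int(A) = {b}
cl(A)  = {g, f, a, b}
∂A     = {g, f, a}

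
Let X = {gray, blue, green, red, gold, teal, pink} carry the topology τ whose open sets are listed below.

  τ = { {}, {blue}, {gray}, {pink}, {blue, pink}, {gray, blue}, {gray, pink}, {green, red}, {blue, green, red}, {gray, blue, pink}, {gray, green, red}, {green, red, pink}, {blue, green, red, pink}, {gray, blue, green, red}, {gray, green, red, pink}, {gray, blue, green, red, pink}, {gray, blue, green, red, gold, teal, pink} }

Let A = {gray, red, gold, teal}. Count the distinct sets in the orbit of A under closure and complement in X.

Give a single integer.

10

X∖A={blue, green, pink}, int(X∖A)={blue, pink}, hence cl(A)={gray, green, red, gold, teal}
Orbit (k=closure, c=complement):
  1. A     = {gray, red, gold, teal}
  2. kA    = {gray, green, red, gold, teal}
  3. cA    = {blue, green, pink}
  4. ckA   = {blue, pink}
  5. kcA   = {blue, green, red, gold, teal, pink}
  6. kckA  = {blue, gold, teal, pink}
  7. ckcA  = {gray}
  8. ckckA = {gray, green, red}
  9. kckcA = {gray, gold, teal}
  10. ckckcA = {blue, green, red, pink}
(closed under both — stop)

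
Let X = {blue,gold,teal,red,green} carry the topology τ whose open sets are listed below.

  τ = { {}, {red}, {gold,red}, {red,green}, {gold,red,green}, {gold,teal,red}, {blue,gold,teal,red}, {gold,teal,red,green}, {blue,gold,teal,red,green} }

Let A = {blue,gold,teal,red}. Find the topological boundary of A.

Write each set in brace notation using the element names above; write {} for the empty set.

{green}

U open, U⊆A: {}, {red}, {gold,red}, {gold,teal,red}, {blue,gold,teal,red}. int(A) = ⋃ = {blue,gold,teal,red}
X∖A={green}, int(X∖A)={}, hence cl(A)={blue,gold,teal,red,green}
∂A: remove int from cl → {green}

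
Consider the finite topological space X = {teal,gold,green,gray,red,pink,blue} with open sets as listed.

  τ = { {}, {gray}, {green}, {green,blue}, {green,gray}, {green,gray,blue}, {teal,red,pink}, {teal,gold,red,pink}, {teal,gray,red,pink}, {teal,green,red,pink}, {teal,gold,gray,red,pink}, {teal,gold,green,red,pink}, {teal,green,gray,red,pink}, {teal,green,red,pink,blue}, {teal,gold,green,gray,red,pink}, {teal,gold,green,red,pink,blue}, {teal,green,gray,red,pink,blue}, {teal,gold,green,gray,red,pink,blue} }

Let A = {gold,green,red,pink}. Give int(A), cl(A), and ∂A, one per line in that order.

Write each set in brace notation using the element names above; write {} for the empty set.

opens ⊆ A: {}, {green}; union → int = {green}
complement {teal,gray,blue}; its interior {gray}; cl(A) = X∖{gray} = {teal,gold,green,red,pink,blue}
boundary = {teal,gold,green,red,pink,blue} ∖ {green} = {teal,gold,red,pink,blue}

int(A) = {green}
cl(A)  = {teal,gold,green,red,pink,blue}
∂A     = {teal,gold,red,pink,blue}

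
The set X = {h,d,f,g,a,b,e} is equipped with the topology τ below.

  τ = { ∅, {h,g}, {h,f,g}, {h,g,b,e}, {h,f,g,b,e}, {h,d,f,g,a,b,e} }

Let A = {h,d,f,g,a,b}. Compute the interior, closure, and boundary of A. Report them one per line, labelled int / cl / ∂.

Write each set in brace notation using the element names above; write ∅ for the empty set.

int(A) = {h,f,g}
cl(A)  = {h,d,f,g,a,b,e}
∂A     = {d,a,b,e}

opens ⊆ A: ∅, {h,g}, {h,f,g}; union → int = {h,f,g}
complement {e}; its interior ∅; cl(A) = X∖∅ = {h,d,f,g,a,b,e}
boundary = {h,d,f,g,a,b,e} ∖ {h,f,g} = {d,a,b,e}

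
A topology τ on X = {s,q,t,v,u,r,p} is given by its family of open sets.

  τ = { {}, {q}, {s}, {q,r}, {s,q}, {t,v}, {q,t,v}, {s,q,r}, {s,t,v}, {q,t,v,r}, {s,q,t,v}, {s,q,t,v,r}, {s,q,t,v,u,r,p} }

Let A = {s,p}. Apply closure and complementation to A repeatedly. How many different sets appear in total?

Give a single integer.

X∖A={q,t,v,u,r}, int(X∖A)={q,t,v,r}, hence cl(A)={s,u,p}
Orbit (k=closure, c=complement):
  1. A     = {s,p}
  2. kA    = {s,u,p}
  3. cA    = {q,t,v,u,r}
  4. ckA   = {q,t,v,r}
  5. kcA   = {q,t,v,u,r,p}
  6. ckcA  = {s}
(closed under both — stop)

6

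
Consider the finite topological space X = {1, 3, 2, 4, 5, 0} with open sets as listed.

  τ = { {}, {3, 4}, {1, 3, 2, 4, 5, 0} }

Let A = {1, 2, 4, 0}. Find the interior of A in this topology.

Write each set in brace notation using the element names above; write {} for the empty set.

{}

interior: largest open inside A is {} (from {})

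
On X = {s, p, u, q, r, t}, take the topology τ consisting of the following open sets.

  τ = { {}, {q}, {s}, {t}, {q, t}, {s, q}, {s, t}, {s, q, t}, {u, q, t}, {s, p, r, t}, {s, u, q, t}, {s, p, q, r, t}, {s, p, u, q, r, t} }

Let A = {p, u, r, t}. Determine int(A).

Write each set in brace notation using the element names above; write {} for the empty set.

U open, U⊆A: {}, {t}. int(A) = ⋃ = {t}

{t}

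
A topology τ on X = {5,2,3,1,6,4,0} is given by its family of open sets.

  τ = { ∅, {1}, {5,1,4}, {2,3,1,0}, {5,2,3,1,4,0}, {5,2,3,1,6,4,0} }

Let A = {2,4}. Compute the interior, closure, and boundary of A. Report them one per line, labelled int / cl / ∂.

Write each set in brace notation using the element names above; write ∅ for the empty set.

open subsets of A: ∅; so int(A) = ∅
closure: X∖int(X∖A) = X∖{1} = {5,2,3,6,4,0}
∂A = {5,2,3,6,4,0} minus ∅ = {5,2,3,6,4,0}

int(A) = ∅
cl(A)  = {5,2,3,6,4,0}
∂A     = {5,2,3,6,4,0}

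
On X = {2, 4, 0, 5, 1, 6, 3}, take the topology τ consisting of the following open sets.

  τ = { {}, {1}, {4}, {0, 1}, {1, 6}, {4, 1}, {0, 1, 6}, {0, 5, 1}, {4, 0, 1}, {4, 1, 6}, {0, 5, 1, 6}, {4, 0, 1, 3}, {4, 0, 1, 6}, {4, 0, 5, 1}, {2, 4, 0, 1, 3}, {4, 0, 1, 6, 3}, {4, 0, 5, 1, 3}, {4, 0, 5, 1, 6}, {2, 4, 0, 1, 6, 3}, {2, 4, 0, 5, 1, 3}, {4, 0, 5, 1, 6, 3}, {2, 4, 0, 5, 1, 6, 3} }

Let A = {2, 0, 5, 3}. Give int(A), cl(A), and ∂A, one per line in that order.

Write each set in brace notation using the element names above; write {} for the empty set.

U open, U⊆A: {}. int(A) = ⋃ = {}
X∖A={4, 1, 6}, int(X∖A)={4, 1, 6}, hence cl(A)={2, 0, 5, 3}
∂A: remove int from cl → {2, 0, 5, 3}

int(A) = {}
cl(A)  = {2, 0, 5, 3}
∂A     = {2, 0, 5, 3}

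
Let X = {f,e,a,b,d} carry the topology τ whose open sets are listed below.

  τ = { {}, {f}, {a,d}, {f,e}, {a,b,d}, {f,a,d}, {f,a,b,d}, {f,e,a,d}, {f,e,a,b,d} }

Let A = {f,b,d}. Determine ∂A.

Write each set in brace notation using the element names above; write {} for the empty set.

opens ⊆ A: {}, {f}; union → int = {f}
complement {e,a}; its interior {}; cl(A) = X∖{} = {f,e,a,b,d}
boundary = {f,e,a,b,d} ∖ {f} = {e,a,b,d}

{e,a,b,d}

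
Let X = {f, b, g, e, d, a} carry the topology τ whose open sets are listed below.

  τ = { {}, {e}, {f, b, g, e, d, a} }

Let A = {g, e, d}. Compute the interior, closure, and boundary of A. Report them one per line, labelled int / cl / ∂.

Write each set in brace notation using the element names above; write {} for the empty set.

interior: largest open inside A is {e} (from {}, {e})
cl via duality: int({f, b, a}) = {}, so X∖{} = {f, b, g, e, d, a}
cl∖int = {f, b, g, d, a}

int(A) = {e}
cl(A)  = {f, b, g, e, d, a}
∂A     = {f, b, g, d, a}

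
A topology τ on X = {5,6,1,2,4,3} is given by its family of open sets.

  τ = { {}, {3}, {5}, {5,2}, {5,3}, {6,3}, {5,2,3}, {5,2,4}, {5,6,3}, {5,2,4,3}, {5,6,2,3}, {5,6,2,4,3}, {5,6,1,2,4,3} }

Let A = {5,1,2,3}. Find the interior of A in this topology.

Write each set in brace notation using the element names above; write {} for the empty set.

opens ⊆ A: {}, {5}, {3}, {5,3}, {5,2}, {5,2,3}; union → int = {5,2,3}

{5,2,3}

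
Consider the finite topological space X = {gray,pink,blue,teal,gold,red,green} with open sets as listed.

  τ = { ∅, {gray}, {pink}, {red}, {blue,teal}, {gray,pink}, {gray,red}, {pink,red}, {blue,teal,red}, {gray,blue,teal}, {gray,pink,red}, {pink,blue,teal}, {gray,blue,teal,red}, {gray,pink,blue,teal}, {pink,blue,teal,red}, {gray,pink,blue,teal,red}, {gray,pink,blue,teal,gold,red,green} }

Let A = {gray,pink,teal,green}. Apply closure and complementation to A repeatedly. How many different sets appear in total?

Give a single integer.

10

complement {blue,gold,red}; its interior {red}; cl(A) = X∖{red} = {gray,pink,blue,teal,gold,green}
With k = closure, c = complement:
  1. A     = {gray,pink,teal,green}
  2. kA    = {gray,pink,blue,teal,gold,green}
  3. cA    = {blue,gold,red}
  4. ckA   = {red}
  5. kcA   = {blue,teal,gold,red,green}
  6. kckA  = {gold,red,green}
  7. ckcA  = {gray,pink}
  8. ckckA = {gray,pink,blue,teal}
  9. kckcA = {gray,pink,gold,green}
  10. ckckcA = {blue,teal,red}
k, c of each give nothing new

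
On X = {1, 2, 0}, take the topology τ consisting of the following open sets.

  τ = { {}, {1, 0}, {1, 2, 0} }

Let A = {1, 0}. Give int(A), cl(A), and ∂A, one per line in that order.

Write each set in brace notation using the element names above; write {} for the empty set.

opens ⊆ A: {}, {1, 0}; union → int = {1, 0}
complement {2}; its interior {}; cl(A) = X∖{} = {1, 2, 0}
boundary = {1, 2, 0} ∖ {1, 0} = {2}

int(A) = {1, 0}
cl(A)  = {1, 2, 0}
∂A     = {2}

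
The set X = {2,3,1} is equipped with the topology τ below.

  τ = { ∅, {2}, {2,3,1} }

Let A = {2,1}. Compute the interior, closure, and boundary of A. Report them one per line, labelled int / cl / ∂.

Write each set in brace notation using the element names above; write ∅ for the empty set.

interior: largest open inside A is {2} (from ∅, {2})
cl via duality: int({3}) = ∅, so X∖∅ = {2,3,1}
cl∖int = {3,1}

int(A) = {2}
cl(A)  = {2,3,1}
∂A     = {3,1}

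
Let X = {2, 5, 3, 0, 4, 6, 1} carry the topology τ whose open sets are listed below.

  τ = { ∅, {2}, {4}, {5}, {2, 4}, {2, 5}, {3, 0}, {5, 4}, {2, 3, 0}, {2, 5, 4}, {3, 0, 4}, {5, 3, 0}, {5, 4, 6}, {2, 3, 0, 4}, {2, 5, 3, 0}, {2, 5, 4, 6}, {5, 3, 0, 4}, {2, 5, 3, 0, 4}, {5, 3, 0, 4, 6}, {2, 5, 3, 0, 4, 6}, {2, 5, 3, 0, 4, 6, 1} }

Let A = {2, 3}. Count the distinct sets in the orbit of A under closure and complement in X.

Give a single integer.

closure: X∖int(X∖A) = X∖{5, 4, 6} = {2, 3, 0, 1}
Let k=closure and c=complement:
  1. A     = {2, 3}
  2. kA    = {2, 3, 0, 1}
  3. cA    = {5, 0, 4, 6, 1}
  4. ckA   = {5, 4, 6}
  5. kcA   = {5, 3, 0, 4, 6, 1}
  6. kckA  = {5, 4, 6, 1}
  7. ckcA  = {2}
  8. ckckA = {2, 3, 0}
  9. kckcA = {2, 1}
  10. ckckcA = {5, 3, 0, 4, 6}
— saturated at 10

10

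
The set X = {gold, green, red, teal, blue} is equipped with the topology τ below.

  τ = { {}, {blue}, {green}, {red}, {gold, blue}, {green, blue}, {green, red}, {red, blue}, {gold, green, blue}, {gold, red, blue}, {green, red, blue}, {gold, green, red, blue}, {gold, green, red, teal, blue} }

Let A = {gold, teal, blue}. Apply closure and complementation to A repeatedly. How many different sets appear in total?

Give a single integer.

X∖A={green, red}, int(X∖A)={green, red}, hence cl(A)={gold, teal, blue}
Orbit (k=closure, c=complement):
  1. A     = {gold, teal, blue}
  2. cA    = {green, red}
  3. kcA   = {green, red, teal}
  4. ckcA  = {gold, blue}
(closed under both — stop)

4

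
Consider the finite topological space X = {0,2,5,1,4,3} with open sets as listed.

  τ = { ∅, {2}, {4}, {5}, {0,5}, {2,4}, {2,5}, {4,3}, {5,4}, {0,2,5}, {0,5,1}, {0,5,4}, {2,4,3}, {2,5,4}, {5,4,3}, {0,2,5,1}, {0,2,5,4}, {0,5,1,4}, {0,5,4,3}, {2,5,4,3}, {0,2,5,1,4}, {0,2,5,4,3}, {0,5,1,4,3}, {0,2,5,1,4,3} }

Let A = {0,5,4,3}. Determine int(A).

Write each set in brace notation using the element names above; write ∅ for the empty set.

interior: largest open inside A is {0,5,4,3} (from ∅, {4}, {5}, {4,3}, {0,5}, {5,4}, {0,5,4}, {5,4,3}, {0,5,4,3})

{0,5,4,3}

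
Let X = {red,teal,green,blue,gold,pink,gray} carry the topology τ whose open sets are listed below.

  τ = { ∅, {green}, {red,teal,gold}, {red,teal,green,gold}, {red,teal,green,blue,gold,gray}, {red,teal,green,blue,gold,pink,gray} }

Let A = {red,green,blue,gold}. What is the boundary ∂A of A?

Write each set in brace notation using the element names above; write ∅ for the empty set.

{red,teal,blue,gold,pink,gray}

U open, U⊆A: ∅, {green}. int(A) = ⋃ = {green}
X∖A={teal,pink,gray}, int(X∖A)=∅, hence cl(A)={red,teal,green,blue,gold,pink,gray}
∂A: remove int from cl → {red,teal,blue,gold,pink,gray}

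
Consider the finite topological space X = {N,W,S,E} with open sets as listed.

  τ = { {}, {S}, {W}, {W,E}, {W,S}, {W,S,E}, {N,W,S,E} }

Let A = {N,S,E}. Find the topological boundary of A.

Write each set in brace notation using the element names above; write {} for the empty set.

{N,E}

open subsets of A: {}, {S}; so int(A) = {S}
closure: X∖int(X∖A) = X∖{W} = {N,S,E}
∂A = {N,S,E} minus {S} = {N,E}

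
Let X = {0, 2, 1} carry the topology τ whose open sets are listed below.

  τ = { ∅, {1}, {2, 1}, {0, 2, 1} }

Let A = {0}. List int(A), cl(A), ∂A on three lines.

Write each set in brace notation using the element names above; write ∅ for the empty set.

opens ⊆ A: ∅; union → int = ∅
complement {2, 1}; its interior {2, 1}; cl(A) = X∖{2, 1} = {0}
boundary = {0} ∖ ∅ = {0}

int(A) = ∅
cl(A)  = {0}
∂A     = {0}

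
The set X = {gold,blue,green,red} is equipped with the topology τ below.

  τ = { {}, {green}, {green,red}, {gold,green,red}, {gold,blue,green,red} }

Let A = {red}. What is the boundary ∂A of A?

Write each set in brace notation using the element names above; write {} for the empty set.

open subsets of A: {}; so int(A) = {}
closure: X∖int(X∖A) = X∖{green} = {gold,blue,red}
∂A = {gold,blue,red} minus {} = {gold,blue,red}

{gold,blue,red}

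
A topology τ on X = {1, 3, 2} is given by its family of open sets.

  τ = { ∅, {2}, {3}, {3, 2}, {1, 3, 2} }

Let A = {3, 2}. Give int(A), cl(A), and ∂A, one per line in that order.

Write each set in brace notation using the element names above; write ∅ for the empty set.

interior: largest open inside A is {3, 2} (from ∅, {2}, {3}, {3, 2})
cl via duality: int({1}) = ∅, so X∖∅ = {1, 3, 2}
cl∖int = {1}

int(A) = {3, 2}
cl(A)  = {1, 3, 2}
∂A     = {1}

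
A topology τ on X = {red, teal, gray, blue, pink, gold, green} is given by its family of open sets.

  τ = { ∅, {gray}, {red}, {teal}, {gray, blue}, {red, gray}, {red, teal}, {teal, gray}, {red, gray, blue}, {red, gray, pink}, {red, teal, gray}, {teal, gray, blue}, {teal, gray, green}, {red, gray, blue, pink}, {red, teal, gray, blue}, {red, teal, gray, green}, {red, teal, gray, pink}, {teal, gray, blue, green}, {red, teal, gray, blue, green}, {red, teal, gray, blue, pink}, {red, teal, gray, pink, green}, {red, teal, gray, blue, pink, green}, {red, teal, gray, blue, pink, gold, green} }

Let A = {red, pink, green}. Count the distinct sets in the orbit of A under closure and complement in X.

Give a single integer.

8

complement {teal, gray, blue, gold}; its interior {teal, gray, blue}; cl(A) = X∖{teal, gray, blue} = {red, pink, gold, green}
With k = closure, c = complement:
  1. A     = {red, pink, green}
  2. kA    = {red, pink, gold, green}
  3. cA    = {teal, gray, blue, gold}
  4. ckA   = {teal, gray, blue}
  5. kcA   = {teal, gray, blue, pink, gold, green}
  6. ckcA  = {red}
  7. kckcA = {red, pink, gold}
  8. ckckcA = {teal, gray, blue, green}
k, c of each give nothing new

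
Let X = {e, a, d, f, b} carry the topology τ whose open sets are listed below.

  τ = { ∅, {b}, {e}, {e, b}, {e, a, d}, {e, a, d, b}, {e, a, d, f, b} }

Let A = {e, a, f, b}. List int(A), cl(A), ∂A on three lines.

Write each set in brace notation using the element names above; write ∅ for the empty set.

int(A) = {e, b}
cl(A)  = {e, a, d, f, b}
∂A     = {a, d, f}

U open, U⊆A: ∅, {e}, {b}, {e, b}. int(A) = ⋃ = {e, b}
X∖A={d}, int(X∖A)=∅, hence cl(A)={e, a, d, f, b}
∂A: remove int from cl → {a, d, f}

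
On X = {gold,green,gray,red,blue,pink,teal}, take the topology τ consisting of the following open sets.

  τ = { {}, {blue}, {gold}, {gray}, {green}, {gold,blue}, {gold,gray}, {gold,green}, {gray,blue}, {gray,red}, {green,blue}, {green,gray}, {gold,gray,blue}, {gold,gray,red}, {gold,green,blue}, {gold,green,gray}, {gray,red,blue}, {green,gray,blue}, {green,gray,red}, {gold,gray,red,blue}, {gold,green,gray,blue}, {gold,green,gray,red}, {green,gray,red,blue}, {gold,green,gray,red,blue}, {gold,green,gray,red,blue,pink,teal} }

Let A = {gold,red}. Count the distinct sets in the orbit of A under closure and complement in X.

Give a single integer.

8

closure: X∖int(X∖A) = X∖{green,gray,blue} = {gold,red,pink,teal}
Let k=closure and c=complement:
  1. A     = {gold,red}
  2. kA    = {gold,red,pink,teal}
  3. cA    = {green,gray,blue,pink,teal}
  4. ckA   = {green,gray,blue}
  5. kcA   = {green,gray,red,blue,pink,teal}
  6. ckcA  = {gold}
  7. kckcA = {gold,pink,teal}
  8. ckckcA = {green,gray,red,blue}
— saturated at 8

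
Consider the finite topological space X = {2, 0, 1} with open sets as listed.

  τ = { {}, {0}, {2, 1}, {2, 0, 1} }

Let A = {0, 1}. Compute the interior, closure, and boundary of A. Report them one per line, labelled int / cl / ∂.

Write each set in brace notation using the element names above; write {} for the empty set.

int(A) = {0}
cl(A)  = {2, 0, 1}
∂A     = {2, 1}

U open, U⊆A: {}, {0}. int(A) = ⋃ = {0}
X∖A={2}, int(X∖A)={}, hence cl(A)={2, 0, 1}
∂A: remove int from cl → {2, 1}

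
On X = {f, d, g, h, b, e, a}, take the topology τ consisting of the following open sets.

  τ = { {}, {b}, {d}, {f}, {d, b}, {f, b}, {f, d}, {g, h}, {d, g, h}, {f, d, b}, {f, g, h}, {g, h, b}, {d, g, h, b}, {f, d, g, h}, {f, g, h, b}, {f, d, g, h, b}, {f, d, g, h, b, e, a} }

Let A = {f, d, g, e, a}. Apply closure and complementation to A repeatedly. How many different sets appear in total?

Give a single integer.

cl via duality: int({h, b}) = {b}, so X∖{b} = {f, d, g, h, e, a}
Write k for closure, c for complement:
  1. A     = {f, d, g, e, a}
  2. kA    = {f, d, g, h, e, a}
  3. cA    = {h, b}
  4. ckA   = {b}
  5. kcA   = {g, h, b, e, a}
  6. kckA  = {b, e, a}
  7. ckcA  = {f, d}
  8. ckckA = {f, d, g, h}
  9. kckcA = {f, d, e, a}
  10. ckckcA = {g, h, b}
applying k or c yields no new set

10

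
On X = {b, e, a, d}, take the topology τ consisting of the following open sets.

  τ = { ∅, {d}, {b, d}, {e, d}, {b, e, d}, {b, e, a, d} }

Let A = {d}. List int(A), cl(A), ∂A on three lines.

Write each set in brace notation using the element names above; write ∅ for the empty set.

U open, U⊆A: ∅, {d}. int(A) = ⋃ = {d}
X∖A={b, e, a}, int(X∖A)=∅, hence cl(A)={b, e, a, d}
∂A: remove int from cl → {b, e, a}

int(A) = {d}
cl(A)  = {b, e, a, d}
∂A     = {b, e, a}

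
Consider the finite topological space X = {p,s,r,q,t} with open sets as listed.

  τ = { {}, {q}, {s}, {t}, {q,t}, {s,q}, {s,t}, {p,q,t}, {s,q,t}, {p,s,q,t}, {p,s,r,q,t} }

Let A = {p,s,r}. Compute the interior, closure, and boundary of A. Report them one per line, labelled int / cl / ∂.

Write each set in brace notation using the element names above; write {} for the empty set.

int(A) = {s}
cl(A)  = {p,s,r}
∂A     = {p,r}

opens ⊆ A: {}, {s}; union → int = {s}
complement {q,t}; its interior {q,t}; cl(A) = X∖{q,t} = {p,s,r}
boundary = {p,s,r} ∖ {s} = {p,r}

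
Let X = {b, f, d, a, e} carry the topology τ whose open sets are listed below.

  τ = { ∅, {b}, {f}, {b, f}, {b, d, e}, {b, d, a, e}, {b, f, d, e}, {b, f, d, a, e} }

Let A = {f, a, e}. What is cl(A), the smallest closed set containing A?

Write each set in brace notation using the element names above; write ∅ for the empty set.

X∖A={b, d}, int(X∖A)={b}, hence cl(A)={f, d, a, e}

{f, d, a, e}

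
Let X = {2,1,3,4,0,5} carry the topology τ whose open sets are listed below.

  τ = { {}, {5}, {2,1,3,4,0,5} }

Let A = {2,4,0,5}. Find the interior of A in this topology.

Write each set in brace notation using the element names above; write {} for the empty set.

{5}

opens ⊆ A: {}, {5}; union → int = {5}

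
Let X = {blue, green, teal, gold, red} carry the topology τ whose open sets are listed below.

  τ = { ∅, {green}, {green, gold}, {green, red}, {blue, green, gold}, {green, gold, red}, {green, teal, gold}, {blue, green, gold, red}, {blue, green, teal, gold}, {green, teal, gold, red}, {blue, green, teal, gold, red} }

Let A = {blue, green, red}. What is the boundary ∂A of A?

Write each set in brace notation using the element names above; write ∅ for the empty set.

{blue, teal, gold}

opens ⊆ A: ∅, {green}, {green, red}; union → int = {green, red}
complement {teal, gold}; its interior ∅; cl(A) = X∖∅ = {blue, green, teal, gold, red}
boundary = {blue, green, teal, gold, red} ∖ {green, red} = {blue, teal, gold}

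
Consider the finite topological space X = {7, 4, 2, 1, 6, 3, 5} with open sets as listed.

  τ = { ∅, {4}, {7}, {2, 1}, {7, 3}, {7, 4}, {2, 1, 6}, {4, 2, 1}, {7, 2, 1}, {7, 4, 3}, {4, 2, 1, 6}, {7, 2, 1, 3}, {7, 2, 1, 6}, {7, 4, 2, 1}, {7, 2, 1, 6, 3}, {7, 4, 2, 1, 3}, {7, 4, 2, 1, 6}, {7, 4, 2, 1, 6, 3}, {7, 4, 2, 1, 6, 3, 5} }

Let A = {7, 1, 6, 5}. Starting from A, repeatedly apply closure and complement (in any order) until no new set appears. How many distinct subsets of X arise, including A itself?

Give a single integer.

closure: X∖int(X∖A) = X∖{4} = {7, 2, 1, 6, 3, 5}
Let k=closure and c=complement:
  1. A     = {7, 1, 6, 5}
  2. kA    = {7, 2, 1, 6, 3, 5}
  3. cA    = {4, 2, 3}
  4. ckA   = {4}
  5. kcA   = {4, 2, 1, 6, 3, 5}
  6. kckA  = {4, 5}
  7. ckcA  = {7}
  8. ckckA = {7, 2, 1, 6, 3}
  9. kckcA = {7, 3, 5}
  10. ckckcA = {4, 2, 1, 6}
  11. kckckcA = {4, 2, 1, 6, 5}
  12. ckckckcA = {7, 3}
— saturated at 12

12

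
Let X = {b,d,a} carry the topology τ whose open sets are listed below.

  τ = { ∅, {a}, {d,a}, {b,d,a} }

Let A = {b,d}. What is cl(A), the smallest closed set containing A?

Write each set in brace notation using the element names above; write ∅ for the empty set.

complement {a}; its interior {a}; cl(A) = X∖{a} = {b,d}

{b,d}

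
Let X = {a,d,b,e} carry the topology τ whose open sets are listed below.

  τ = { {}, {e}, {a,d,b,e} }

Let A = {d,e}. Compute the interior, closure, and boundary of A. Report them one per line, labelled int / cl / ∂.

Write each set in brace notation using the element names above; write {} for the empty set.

int(A) = {e}
cl(A)  = {a,d,b,e}
∂A     = {a,d,b}

open subsets of A: {}, {e}; so int(A) = {e}
closure: X∖int(X∖A) = X∖{} = {a,d,b,e}
∂A = {a,d,b,e} minus {e} = {a,d,b}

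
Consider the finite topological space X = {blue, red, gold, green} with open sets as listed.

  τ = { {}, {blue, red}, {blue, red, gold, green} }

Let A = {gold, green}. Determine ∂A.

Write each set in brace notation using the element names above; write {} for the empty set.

{gold, green}

opens ⊆ A: {}; union → int = {}
complement {blue, red}; its interior {blue, red}; cl(A) = X∖{blue, red} = {gold, green}
boundary = {gold, green} ∖ {} = {gold, green}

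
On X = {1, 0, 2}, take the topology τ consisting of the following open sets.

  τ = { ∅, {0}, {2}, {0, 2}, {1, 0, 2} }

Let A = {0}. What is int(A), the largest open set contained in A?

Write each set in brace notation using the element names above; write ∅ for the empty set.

opens ⊆ A: ∅, {0}; union → int = {0}

{0}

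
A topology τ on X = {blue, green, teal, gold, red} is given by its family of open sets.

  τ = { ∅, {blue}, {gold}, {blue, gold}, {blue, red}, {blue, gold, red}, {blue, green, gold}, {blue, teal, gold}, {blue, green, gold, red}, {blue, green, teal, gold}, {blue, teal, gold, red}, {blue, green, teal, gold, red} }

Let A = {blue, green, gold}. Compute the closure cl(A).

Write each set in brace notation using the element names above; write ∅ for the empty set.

{blue, green, teal, gold, red}

cl via duality: int({teal, red}) = ∅, so X∖∅ = {blue, green, teal, gold, red}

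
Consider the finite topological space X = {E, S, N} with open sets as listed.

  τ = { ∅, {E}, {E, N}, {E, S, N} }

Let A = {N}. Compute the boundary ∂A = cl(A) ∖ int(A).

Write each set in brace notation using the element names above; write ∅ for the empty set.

interior: largest open inside A is ∅ (from ∅)
cl via duality: int({E, S}) = {E}, so X∖{E} = {S, N}
cl∖int = {S, N}

{S, N}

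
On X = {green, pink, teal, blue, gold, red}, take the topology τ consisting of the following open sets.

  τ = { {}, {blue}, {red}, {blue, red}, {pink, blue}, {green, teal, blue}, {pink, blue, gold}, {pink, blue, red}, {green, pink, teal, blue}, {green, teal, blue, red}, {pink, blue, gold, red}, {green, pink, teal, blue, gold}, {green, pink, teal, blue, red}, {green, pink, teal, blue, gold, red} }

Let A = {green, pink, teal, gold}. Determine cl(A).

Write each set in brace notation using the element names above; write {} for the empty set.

cl via duality: int({blue, red}) = {blue, red}, so X∖{blue, red} = {green, pink, teal, gold}

{green, pink, teal, gold}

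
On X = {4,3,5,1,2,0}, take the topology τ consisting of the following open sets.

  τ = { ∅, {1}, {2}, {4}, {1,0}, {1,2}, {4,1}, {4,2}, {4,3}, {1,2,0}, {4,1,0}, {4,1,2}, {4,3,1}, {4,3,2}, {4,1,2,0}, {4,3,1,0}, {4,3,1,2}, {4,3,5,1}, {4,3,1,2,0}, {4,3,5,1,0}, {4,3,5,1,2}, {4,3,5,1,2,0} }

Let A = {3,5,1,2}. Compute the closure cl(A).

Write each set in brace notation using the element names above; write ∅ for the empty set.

X∖A={4,0}, int(X∖A)={4}, hence cl(A)={3,5,1,2,0}

{3,5,1,2,0}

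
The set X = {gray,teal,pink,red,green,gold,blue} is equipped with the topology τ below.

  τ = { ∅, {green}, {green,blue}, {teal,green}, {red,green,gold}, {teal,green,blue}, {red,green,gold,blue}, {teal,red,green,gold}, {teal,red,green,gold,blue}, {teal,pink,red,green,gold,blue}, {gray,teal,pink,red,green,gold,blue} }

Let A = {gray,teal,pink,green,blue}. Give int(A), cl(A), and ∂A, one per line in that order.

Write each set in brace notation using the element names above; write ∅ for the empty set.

open subsets of A: ∅, {green}, {teal,green}, {green,blue}, {teal,green,blue}; so int(A) = {teal,green,blue}
closure: X∖int(X∖A) = X∖∅ = {gray,teal,pink,red,green,gold,blue}
∂A = {gray,teal,pink,red,green,gold,blue} minus {teal,green,blue} = {gray,pink,red,gold}

int(A) = {teal,green,blue}
cl(A)  = {gray,teal,pink,red,green,gold,blue}
∂A     = {gray,pink,red,gold}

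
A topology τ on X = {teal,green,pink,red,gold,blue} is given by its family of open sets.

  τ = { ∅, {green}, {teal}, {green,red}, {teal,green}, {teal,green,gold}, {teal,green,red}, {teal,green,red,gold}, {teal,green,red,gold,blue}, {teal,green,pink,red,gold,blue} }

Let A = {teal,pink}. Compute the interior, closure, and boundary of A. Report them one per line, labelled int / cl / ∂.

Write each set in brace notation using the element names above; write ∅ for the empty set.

int(A) = {teal}
cl(A)  = {teal,pink,gold,blue}
∂A     = {pink,gold,blue}

U open, U⊆A: ∅, {teal}. int(A) = ⋃ = {teal}
X∖A={green,red,gold,blue}, int(X∖A)={green,red}, hence cl(A)={teal,pink,gold,blue}
∂A: remove int from cl → {pink,gold,blue}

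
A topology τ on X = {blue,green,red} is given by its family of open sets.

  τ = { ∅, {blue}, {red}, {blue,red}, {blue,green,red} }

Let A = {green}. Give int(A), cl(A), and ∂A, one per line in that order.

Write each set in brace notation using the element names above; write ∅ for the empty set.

int(A) = ∅
cl(A)  = {green}
∂A     = {green}

U open, U⊆A: ∅. int(A) = ⋃ = ∅
X∖A={blue,red}, int(X∖A)={blue,red}, hence cl(A)={green}
∂A: remove int from cl → {green}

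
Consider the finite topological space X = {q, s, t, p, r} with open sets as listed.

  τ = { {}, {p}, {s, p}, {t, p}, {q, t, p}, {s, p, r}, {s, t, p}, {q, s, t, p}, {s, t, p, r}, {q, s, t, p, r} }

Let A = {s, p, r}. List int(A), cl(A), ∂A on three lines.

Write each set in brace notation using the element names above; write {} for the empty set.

int(A) = {s, p, r}
cl(A)  = {q, s, t, p, r}
∂A     = {q, t}

open subsets of A: {}, {p}, {s, p}, {s, p, r}; so int(A) = {s, p, r}
closure: X∖int(X∖A) = X∖{} = {q, s, t, p, r}
∂A = {q, s, t, p, r} minus {s, p, r} = {q, t}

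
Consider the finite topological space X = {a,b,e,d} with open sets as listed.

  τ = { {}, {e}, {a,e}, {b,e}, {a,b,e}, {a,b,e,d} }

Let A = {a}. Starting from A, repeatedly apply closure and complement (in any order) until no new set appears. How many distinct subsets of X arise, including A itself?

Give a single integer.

closure: X∖int(X∖A) = X∖{b,e} = {a,d}
Let k=closure and c=complement:
  1. A     = {a}
  2. kA    = {a,d}
  3. cA    = {b,e,d}
  4. ckA   = {b,e}
  5. kcA   = {a,b,e,d}
  6. ckcA  = {}
— saturated at 6

6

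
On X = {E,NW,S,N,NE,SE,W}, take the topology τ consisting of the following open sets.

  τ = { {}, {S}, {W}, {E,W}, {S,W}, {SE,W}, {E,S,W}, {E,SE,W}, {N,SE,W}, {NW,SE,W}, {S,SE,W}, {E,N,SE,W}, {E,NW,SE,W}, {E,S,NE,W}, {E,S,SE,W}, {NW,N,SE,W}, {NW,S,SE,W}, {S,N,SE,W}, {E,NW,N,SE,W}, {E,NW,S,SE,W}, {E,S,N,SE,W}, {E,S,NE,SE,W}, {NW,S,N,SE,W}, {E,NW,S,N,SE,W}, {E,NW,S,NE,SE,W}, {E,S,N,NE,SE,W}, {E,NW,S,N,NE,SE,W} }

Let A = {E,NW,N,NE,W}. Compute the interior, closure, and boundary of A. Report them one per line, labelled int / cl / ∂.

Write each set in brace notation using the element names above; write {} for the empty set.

int(A) = {E,W}
cl(A)  = {E,NW,N,NE,SE,W}
∂A     = {NW,N,NE,SE}

U open, U⊆A: {}, {W}, {E,W}. int(A) = ⋃ = {E,W}
X∖A={S,SE}, int(X∖A)={S}, hence cl(A)={E,NW,N,NE,SE,W}
∂A: remove int from cl → {NW,N,NE,SE}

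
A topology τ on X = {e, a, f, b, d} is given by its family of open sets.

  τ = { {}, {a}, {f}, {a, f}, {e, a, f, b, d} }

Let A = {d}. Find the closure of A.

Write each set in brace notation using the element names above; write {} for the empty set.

cl via duality: int({e, a, f, b}) = {a, f}, so X∖{a, f} = {e, b, d}

{e, b, d}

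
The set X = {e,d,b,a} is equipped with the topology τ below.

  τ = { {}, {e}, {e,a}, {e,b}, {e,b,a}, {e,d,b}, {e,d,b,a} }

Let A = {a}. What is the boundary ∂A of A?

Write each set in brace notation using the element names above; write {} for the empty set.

{a}

open subsets of A: {}; so int(A) = {}
closure: X∖int(X∖A) = X∖{e,d,b} = {a}
∂A = {a} minus {} = {a}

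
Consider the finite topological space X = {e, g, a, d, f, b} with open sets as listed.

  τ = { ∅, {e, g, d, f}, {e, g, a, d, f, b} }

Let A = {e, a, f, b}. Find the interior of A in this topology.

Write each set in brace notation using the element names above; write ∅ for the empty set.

∅

open subsets of A: ∅; so int(A) = ∅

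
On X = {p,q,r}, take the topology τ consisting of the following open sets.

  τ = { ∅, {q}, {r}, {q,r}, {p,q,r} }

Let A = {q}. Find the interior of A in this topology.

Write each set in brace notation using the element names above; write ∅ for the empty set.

opens ⊆ A: ∅, {q}; union → int = {q}

{q}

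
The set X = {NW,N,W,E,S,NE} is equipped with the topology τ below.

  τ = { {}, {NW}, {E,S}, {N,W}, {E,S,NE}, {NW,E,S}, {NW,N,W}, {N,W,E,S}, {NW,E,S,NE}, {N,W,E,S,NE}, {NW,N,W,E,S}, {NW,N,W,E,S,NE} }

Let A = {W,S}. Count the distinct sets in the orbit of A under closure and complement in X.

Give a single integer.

cl via duality: int({NW,N,E,NE}) = {NW}, so X∖{NW} = {N,W,E,S,NE}
Write k for closure, c for complement:
  1. A     = {W,S}
  2. kA    = {N,W,E,S,NE}
  3. cA    = {NW,N,E,NE}
  4. ckA   = {NW}
  5. kcA   = {NW,N,W,E,S,NE}
  6. ckcA  = {}
applying k or c yields no new set

6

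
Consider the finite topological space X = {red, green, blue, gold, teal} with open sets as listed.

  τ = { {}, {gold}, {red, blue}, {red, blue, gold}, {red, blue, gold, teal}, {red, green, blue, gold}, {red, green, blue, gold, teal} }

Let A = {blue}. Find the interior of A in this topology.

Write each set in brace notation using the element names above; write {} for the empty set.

interior: largest open inside A is {} (from {})

{}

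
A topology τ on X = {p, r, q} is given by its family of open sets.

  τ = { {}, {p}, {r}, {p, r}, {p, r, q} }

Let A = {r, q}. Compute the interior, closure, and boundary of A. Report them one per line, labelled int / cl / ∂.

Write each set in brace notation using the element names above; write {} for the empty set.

int(A) = {r}
cl(A)  = {r, q}
∂A     = {q}

open subsets of A: {}, {r}; so int(A) = {r}
closure: X∖int(X∖A) = X∖{p} = {r, q}
∂A = {r, q} minus {r} = {q}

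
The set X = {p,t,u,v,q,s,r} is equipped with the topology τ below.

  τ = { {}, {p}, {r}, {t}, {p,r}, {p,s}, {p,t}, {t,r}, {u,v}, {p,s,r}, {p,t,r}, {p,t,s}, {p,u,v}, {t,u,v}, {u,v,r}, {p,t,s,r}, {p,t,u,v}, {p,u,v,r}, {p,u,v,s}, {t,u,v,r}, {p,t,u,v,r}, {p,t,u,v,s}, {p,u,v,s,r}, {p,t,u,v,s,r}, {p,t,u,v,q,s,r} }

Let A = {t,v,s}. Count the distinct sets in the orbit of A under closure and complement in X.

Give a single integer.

12

cl via duality: int({p,u,q,r}) = {p,r}, so X∖{p,r} = {t,u,v,q,s}
Write k for closure, c for complement:
  1. A     = {t,v,s}
  2. kA    = {t,u,v,q,s}
  3. cA    = {p,u,q,r}
  4. ckA   = {p,r}
  5. kcA   = {p,u,v,q,s,r}
  6. kckA  = {p,q,s,r}
  7. ckcA  = {t}
  8. ckckA = {t,u,v}
  9. kckcA = {t,q}
  10. kckckA = {t,u,v,q}
  11. ckckcA = {p,u,v,s,r}
  12. ckckckA = {p,s,r}
applying k or c yields no new set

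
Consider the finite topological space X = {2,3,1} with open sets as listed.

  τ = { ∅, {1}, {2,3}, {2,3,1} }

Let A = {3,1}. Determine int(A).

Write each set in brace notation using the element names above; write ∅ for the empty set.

interior: largest open inside A is {1} (from ∅, {1})

{1}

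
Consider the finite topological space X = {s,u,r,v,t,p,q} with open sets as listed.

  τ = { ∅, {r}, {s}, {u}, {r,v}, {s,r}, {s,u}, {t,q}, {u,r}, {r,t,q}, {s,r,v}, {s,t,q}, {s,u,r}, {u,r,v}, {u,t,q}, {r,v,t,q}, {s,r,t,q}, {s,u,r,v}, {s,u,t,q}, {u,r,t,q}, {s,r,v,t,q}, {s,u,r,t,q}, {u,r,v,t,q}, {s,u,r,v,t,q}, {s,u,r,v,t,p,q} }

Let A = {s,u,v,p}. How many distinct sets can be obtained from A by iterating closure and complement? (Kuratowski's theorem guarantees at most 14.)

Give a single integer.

6

cl via duality: int({r,t,q}) = {r,t,q}, so X∖{r,t,q} = {s,u,v,p}
Write k for closure, c for complement:
  1. A     = {s,u,v,p}
  2. cA    = {r,t,q}
  3. kcA   = {r,v,t,p,q}
  4. ckcA  = {s,u}
  5. kckcA = {s,u,p}
  6. ckckcA = {r,v,t,q}
applying k or c yields no new set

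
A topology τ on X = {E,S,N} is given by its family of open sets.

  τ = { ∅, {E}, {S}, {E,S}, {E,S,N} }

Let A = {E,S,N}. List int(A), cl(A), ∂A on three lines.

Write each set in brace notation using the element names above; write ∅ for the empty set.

interior: largest open inside A is {E,S,N} (from ∅, {E}, {S}, {E,S}, {E,S,N})
cl via duality: int(∅) = ∅, so X∖∅ = {E,S,N}
cl∖int = ∅

int(A) = {E,S,N}
cl(A)  = {E,S,N}
∂A     = ∅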